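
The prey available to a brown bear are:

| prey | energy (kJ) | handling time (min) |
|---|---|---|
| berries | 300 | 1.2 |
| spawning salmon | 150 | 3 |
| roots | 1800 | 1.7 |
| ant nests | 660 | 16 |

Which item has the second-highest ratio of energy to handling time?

berries

In descending order of E/h:
roots: 1800/1.7 = 1.06e+03 kJ/min
berries: 300/1.2 = 250 kJ/min
spawning salmon: 150/3 = 50 kJ/min
ant nests: 660/16 = 41.2 kJ/min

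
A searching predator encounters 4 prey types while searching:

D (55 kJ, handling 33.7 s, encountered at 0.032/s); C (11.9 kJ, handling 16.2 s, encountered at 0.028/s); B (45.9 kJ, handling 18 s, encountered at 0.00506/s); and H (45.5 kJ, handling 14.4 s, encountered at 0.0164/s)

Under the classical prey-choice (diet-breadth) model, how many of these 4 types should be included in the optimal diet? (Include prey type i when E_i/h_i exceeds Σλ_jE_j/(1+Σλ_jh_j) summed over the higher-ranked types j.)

Profitabilities (E/h, kJ/s): H 3.16, B 2.55, D 1.63, C 0.735. Add prey in this order while the next type's profitability exceeds the intake rate on those already taken.
Rate on top 1: 0.6036. B: 2.55 > 0.6036 → include.
Rate on top 2: 0.7372. D: 1.63 > 0.7372 → include.
Rate on top 3: 1.138. C: 0.735 < 1.138 → exclude; stop.
Optimal diet: H, B, D — 3 of 4 types.

3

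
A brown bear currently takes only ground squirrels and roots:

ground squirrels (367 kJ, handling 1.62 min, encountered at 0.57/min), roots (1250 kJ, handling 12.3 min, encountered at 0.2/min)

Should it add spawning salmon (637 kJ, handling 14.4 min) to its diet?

Current rate: (0.57×367 + 0.2×1250)/(1 + 0.57×1.62 + 0.2×12.3) = 104.8 kJ/min.
spawning salmon: E/h = 637/14.4 = 44.24 kJ/min.
44.24 < 104.8, so adding spawning salmon would lower the average — exclude it.

No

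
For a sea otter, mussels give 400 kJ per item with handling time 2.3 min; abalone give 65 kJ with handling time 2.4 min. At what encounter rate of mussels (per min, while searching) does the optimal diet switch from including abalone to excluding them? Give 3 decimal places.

0.080 per min

At the threshold, the rate on mussels alone equals the profitability of abalone: λ·400/(1 + λ·2.3) = 65/2.4 = 27.08.
Rearranging, λ(400 − 27.08×2.3) = 27.08, so λ = 27.08/337.7 = 0.0802 per min.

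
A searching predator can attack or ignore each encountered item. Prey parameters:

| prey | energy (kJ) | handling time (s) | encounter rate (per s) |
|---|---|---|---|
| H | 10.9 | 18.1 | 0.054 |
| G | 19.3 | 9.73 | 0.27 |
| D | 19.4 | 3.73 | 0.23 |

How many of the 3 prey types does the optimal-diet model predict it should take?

1

Profitabilities (E/h, kJ/s): D 5.2, G 1.98, H 0.602. Add prey in this order while the next type's profitability exceeds the intake rate on those already taken.
Rate on top 1: 2.402. G: 1.98 < 2.402 → exclude; stop.
Optimal diet: D — 1 of 3 types.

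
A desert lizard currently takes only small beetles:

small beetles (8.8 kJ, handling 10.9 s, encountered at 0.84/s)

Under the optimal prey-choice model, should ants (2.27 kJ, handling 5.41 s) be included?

No

Current rate: (0.84×8.8)/(1 + 0.84×10.9) = 0.7278 kJ/s.
Profitability of ants: 2.27/5.41 = 0.4196 kJ/s.
0.4196 < 0.7278, so adding ants would lower the average — exclude it.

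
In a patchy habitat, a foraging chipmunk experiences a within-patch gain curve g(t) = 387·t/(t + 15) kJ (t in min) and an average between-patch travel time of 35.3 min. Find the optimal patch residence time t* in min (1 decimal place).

Optimal t* satisfies g'(t*) = g(t*)/(T + t*).
g'(t) = 387·15/(t + 15)². Setting 387·15/(t+15)² = 387t/[(t+15)(35.3+t)] gives 15(35.3+t) = t(t+15), so t² = 15×35.3 = 529.5.
t* = √529.5 = 23.01 min.

23.0 min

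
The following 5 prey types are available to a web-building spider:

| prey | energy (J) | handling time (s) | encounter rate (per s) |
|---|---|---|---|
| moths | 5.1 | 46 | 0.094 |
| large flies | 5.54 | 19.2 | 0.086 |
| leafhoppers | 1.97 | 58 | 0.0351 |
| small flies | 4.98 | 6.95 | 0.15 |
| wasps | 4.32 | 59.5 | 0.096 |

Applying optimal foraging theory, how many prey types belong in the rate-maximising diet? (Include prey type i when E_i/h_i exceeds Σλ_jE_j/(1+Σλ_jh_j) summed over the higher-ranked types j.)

Rank by E/h (J/s): small flies 0.717, large flies 0.289, moths 0.111, wasps 0.0726, leafhoppers 0.034. Include each in turn until the next type's E/h falls below the running intake rate.
Rate on top 1: 0.3657. large flies: 0.289 < 0.3657 → exclude; stop.
Optimal diet: small flies — 1 of 5 types.

1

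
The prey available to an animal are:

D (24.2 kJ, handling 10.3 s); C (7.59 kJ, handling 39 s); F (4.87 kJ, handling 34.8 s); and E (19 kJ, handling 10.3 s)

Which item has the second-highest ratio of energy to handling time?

E

Profitability E/h (kJ/s): D = 24.2/10.3 = 2.35, C = 7.59/39 = 0.195, F = 4.87/34.8 = 0.14, E = 19/10.3 = 1.84.
Ranked: D > E > C > F.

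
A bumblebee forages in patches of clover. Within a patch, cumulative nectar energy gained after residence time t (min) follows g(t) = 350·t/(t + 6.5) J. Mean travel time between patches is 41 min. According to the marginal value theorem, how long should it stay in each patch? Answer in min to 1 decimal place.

By the marginal value theorem, leave when the instantaneous gain rate g'(t) equals the habitat-wide average g(t)/(T + t).
g'(t) = 350·6.5/(t + 6.5)². Setting 350·6.5/(t+6.5)² = 350t/[(t+6.5)(41+t)] gives 6.5(41+t) = t(t+6.5), so t² = 6.5×41 = 266.5.
t* = √266.5 = 16.32 min.

16.3 min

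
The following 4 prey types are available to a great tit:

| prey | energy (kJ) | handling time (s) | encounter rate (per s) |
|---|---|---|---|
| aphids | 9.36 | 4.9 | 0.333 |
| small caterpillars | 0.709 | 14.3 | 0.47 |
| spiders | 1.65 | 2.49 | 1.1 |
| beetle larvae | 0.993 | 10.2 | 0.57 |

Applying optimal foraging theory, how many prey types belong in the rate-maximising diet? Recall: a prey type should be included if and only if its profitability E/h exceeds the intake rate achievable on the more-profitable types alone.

1

Profitabilities (E/h, kJ/s): aphids 1.91, spiders 0.663, beetle larvae 0.0974, small caterpillars 0.0496. Add prey in this order while the next type's profitability exceeds the intake rate on those already taken.
Rate on top 1: 1.184. spiders: 0.663 < 1.184 → exclude; stop.
Optimal diet: aphids — 1 of 4 types.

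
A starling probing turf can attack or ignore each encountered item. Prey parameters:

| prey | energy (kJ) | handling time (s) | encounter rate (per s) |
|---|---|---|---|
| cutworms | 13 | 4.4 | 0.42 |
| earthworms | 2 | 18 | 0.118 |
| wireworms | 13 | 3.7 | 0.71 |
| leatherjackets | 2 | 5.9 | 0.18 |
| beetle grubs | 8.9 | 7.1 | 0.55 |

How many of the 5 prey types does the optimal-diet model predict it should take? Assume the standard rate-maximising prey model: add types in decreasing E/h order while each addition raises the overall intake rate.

2

Rank by E/h (kJ/s): wireworms 3.51, cutworms 2.95, beetle grubs 1.25, leatherjackets 0.339, earthworms 0.111. Include each in turn until the next type's E/h falls below the running intake rate.
Rate on top 1: 2.545. cutworms: 2.95 > 2.545 → include.
Rate on top 2: 2.683. beetle grubs: 1.25 < 2.683 → exclude; stop.
Optimal diet: wireworms, cutworms — 2 of 5 types.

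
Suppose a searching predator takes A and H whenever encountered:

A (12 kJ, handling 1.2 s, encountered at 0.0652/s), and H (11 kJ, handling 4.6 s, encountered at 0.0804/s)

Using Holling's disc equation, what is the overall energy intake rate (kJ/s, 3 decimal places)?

R = (0.0652×12 + 0.0804×11) / (1 + 0.0652×1.2 + 0.0804×4.6) = 1.667/1.448 = 1.151 kJ/s.

1.151 kJ/s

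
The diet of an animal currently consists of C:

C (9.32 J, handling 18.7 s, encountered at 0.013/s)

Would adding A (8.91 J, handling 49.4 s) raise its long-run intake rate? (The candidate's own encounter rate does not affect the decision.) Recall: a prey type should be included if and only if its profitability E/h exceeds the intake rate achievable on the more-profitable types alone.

Yes

Current rate: (0.013×9.32)/(1 + 0.013×18.7) = 0.09747 J/s.
Profitability of A: 8.91/49.4 = 0.1804 J/s.
Since 0.1804 > R, including A increases the long-run rate.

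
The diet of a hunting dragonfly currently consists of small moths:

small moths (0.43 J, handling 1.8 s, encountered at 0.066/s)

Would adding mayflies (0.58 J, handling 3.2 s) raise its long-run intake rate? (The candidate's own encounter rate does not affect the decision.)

Yes

Current rate: (0.066×0.43)/(1 + 0.066×1.8) = 0.02537 J/s.
Profitability of mayflies: 0.58/3.2 = 0.1812 J/s.
Since 0.1812 > R, including mayflies increases the long-run rate.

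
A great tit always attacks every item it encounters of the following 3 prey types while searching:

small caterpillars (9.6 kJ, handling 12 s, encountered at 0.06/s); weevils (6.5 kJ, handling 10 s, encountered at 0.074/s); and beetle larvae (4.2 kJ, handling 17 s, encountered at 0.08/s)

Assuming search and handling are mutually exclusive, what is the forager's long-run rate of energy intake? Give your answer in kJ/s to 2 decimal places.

0.36 kJ/s

Energy encountered per unit search time: 0.06×9.6 + 0.074×6.5 + 0.08×4.2 = 1.393 kJ/s.
Handling time per unit search time: 0.06×12 + 0.074×10 + 0.08×17 = 2.82.
Rate = 1.393/(1 + 2.82) = 0.3647 kJ/s.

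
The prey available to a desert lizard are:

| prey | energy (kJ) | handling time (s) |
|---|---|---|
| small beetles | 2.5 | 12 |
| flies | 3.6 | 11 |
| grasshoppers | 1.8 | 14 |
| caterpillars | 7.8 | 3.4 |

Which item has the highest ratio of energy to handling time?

Profitability E/h (kJ/s): small beetles = 2.5/12 = 0.208, flies = 3.6/11 = 0.327, grasshoppers = 1.8/14 = 0.129, caterpillars = 7.8/3.4 = 2.29.
Ranked: caterpillars > flies > small beetles > grasshoppers.

caterpillars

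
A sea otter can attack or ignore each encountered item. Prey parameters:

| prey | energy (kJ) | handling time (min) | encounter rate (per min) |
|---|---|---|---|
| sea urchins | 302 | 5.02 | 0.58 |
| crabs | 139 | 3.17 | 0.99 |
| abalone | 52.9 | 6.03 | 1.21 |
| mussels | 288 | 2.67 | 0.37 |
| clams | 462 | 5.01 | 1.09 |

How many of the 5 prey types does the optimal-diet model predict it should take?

Rank by E/h (kJ/min): mussels 108, clams 92.2, sea urchins 60.2, crabs 43.8, abalone 8.77. Include each in turn until the next type's E/h falls below the running intake rate.
Rate on top 1: 53.6. clams: 92.2 > 53.6 → include.
Rate on top 2: 81.91. sea urchins: 60.2 < 81.91 → exclude; stop.
Optimal diet: mussels, clams — 2 of 5 types.

2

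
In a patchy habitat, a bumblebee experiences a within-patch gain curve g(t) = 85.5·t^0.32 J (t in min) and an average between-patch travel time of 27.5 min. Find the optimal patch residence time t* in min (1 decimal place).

12.9 min

Maximise g(t)/(T+t): set derivative to zero → g'(t)(T+t) = g(t).
g'(t) = 0.32·85.5·t^-0.68. Setting 0.32·85.5·t^-0.68 = 85.5·t^0.32/(27.5+t) gives 0.32(27.5+t) = t, so 0.68·t = 0.32×27.5.
t* = 0.32×27.5/0.68 = 12.94 min.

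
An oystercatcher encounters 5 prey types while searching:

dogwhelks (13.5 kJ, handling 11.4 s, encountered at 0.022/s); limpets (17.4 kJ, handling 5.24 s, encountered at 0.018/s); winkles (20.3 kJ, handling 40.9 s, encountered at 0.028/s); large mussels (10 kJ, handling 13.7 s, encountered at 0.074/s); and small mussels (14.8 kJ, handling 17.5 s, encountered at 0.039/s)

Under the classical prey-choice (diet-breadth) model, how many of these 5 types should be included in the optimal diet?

E/h in descending order: limpets 3.32, dogwhelks 1.18, small mussels 0.846, large mussels 0.73, winkles 0.496 kJ/s. The optimal diet is the largest prefix of this list for which every included type satisfies E_i/h_i > R on the types above it.
Rate on top 1: 0.2862. dogwhelks: 1.18 > 0.2862 → include.
Rate on top 2: 0.4536. small mussels: 0.846 > 0.4536 → include.
Rate on top 3: 0.5856. large mussels: 0.73 > 0.5856 → include.
Rate on top 4: 0.6337. winkles: 0.496 < 0.6337 → exclude; stop.
Optimal diet: limpets, dogwhelks, small mussels, large mussels — 4 of 5 types.

4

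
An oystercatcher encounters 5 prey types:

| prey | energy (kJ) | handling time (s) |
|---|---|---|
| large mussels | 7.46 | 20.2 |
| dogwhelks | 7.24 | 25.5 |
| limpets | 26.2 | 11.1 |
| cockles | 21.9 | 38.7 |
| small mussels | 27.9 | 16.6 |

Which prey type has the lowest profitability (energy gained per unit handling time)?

Profitability E/h (kJ/s): large mussels = 7.46/20.2 = 0.369, dogwhelks = 7.24/25.5 = 0.284, limpets = 26.2/11.1 = 2.36, cockles = 21.9/38.7 = 0.566, small mussels = 27.9/16.6 = 1.68.
Ranked: limpets > small mussels > cockles > large mussels > dogwhelks.

dogwhelks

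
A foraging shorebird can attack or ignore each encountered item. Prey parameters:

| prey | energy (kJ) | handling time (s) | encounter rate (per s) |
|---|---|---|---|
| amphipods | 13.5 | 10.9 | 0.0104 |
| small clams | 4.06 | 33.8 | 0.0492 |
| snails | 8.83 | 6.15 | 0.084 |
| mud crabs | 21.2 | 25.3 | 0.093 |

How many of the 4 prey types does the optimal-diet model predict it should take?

E/h in descending order: snails 1.44, amphipods 1.24, mud crabs 0.838, small clams 0.12 kJ/s. The optimal diet is the largest prefix of this list for which every included type satisfies E_i/h_i > R on the types above it.
Rate on top 1: 0.4891. amphipods: 1.24 > 0.4891 → include.
Rate on top 2: 0.5412. mud crabs: 0.838 > 0.5412 → include.
Rate on top 3: 0.7165. small clams: 0.12 < 0.7165 → exclude; stop.
Optimal diet: snails, amphipods, mud crabs — 3 of 4 types.

3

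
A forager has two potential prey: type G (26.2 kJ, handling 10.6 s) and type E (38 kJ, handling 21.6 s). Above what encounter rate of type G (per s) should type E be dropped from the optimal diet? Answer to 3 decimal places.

0.233 per s

At the threshold, the rate on type G alone equals the profitability of type E: λ·26.2/(1 + λ·10.6) = 38/21.6 = 1.759.
Rearranging, λ(26.2 − 1.759×10.6) = 1.759, so λ = 1.759/7.552 = 0.233 per s.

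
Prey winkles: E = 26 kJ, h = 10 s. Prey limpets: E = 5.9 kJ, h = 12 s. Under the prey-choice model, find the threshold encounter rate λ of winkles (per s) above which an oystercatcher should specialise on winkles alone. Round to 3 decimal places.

The zero-one rule: include limpets iff E₂/h₂ > λE₁/(1+λh₁). Equality gives the switch point.
λE₁h₂ = E₂ + λE₂h₁ ⇒ λ = E₂/(E₁h₂ − E₂h₁) = 5.9/(312 − 59) = 0.02332 per s.

0.023 per s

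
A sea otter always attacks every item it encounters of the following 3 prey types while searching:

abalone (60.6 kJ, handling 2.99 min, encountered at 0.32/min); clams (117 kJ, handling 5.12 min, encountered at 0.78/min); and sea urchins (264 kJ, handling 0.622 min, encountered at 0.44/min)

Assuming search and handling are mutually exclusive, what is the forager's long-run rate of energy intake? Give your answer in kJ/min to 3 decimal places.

R = (0.32×60.6 + 0.78×117 + 0.44×264) / (1 + 0.32×2.99 + 0.78×5.12 + 0.44×0.622) = 226.8/6.224 = 36.44 kJ/min.

36.441 kJ/min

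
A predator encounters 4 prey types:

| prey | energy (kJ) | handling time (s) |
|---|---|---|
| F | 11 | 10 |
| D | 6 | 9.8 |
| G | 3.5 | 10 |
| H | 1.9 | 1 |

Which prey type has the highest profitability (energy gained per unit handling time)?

H

Profitability E/h (kJ/s): F = 11/10 = 1.1, D = 6/9.8 = 0.612, G = 3.5/10 = 0.35, H = 1.9/1 = 1.9.
Ranked: H > F > D > G.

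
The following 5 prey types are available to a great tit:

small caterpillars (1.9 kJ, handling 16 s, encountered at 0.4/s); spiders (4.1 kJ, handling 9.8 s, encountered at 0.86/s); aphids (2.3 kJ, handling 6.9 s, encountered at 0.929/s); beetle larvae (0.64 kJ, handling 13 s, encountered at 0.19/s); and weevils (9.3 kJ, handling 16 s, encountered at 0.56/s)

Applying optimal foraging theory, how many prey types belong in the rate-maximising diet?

1

Rank by E/h (kJ/s): weevils 0.581, spiders 0.418, aphids 0.333, small caterpillars 0.119, beetle larvae 0.0492. Include each in turn until the next type's E/h falls below the running intake rate.
Rate on top 1: 0.5229. spiders: 0.418 < 0.5229 → exclude; stop.
Optimal diet: weevils — 1 of 5 types.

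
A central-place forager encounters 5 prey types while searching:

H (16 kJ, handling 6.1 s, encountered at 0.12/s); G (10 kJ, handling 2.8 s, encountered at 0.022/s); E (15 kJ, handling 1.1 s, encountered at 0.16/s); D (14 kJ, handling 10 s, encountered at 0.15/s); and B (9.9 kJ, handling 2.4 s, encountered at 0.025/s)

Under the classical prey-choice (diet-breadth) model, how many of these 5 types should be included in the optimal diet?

4

Profitabilities (E/h, kJ/s): E 13.6, B 4.12, G 3.57, H 2.62, D 1.4. Add prey in this order while the next type's profitability exceeds the intake rate on those already taken.
Rate on top 1: 2.041. B: 4.12 > 2.041 → include.
Rate on top 2: 2.142. G: 3.57 > 2.142 → include.
Rate on top 3: 2.21. H: 2.62 > 2.21 → include.
Rate on top 4: 2.359. D: 1.4 < 2.359 → exclude; stop.
Optimal diet: E, B, G, H — 4 of 5 types.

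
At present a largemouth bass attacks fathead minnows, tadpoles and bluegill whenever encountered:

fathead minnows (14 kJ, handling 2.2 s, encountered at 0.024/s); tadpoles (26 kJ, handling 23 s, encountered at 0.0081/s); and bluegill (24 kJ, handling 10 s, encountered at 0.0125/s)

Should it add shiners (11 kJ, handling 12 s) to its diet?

Yes

On fathead minnows, tadpoles and bluegill alone, R = ΣλE/(1+Σλh) = 0.8466/1.364 = 0.6206 kJ/s.
Profitability of shiners: 11/12 = 0.9167 kJ/s.
0.9167 > 0.6206, so adding shiners raises the average — include it.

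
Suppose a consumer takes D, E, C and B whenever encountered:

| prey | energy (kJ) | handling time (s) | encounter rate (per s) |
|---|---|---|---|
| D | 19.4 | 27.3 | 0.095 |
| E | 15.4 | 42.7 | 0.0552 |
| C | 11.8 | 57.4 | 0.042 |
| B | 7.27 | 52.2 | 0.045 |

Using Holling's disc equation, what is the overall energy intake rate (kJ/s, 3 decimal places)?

R = Σλ_iE_i / (1 + Σλ_ih_i)
Numerator: 0.095×19.4 + 0.0552×15.4 + 0.042×11.8 + 0.045×7.27 = 3.516
Denominator: 1 + 0.095×27.3 + 0.0552×42.7 + 0.042×57.4 + 0.045×52.2 = 10.71
R = 3.516/10.71 = 0.3283 kJ/s

0.328 kJ/s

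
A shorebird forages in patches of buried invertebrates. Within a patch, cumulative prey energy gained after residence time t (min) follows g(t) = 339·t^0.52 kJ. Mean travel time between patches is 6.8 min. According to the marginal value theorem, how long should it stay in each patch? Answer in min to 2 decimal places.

Optimal t* satisfies g'(t*) = g(t*)/(T + t*).
g'(t) = 0.52·339·t^-0.48. Setting 0.52·339·t^-0.48 = 339·t^0.52/(6.8+t) gives 0.52(6.8+t) = t, so 0.48·t = 0.52×6.8.
t* = 0.52×6.8/0.48 = 7.367 min.

7.37 min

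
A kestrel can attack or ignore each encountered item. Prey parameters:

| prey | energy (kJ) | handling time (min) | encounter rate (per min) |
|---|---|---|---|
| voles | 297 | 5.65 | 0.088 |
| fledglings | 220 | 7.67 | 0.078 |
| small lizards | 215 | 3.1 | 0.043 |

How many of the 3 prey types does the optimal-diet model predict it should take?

Rank by E/h (kJ/min): small lizards 69.4, voles 52.6, fledglings 28.7. Include each in turn until the next type's E/h falls below the running intake rate.
Rate on top 1: 8.158. voles: 52.6 > 8.158 → include.
Rate on top 2: 21.7. fledglings: 28.7 > 21.7 → include.
Optimal diet: small lizards, voles, fledglings — 3 of 3 types.

3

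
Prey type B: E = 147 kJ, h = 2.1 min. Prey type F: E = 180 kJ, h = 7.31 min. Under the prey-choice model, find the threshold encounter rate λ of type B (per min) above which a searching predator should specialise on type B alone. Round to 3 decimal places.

Drop type F once their profitability E₂/h₂ falls below the rate achievable on type B alone: E₂/h₂ = λE₁/(1 + λh₁).
Solve for λ: λE₁h₂ = E₂(1 + λh₁) → λ(E₁h₂ − E₂h₁) = E₂ → λ = E₂/(E₁h₂ − E₂h₁).
λ = 180/(147×7.31 − 180×2.1) = 180/696.6 = 0.2584 per min.

0.258 per min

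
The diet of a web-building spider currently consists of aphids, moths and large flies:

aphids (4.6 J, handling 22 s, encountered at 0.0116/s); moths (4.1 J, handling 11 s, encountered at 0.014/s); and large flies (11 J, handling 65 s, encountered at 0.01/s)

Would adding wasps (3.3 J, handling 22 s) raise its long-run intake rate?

Yes

Current rate: (0.0116×4.6 + 0.014×4.1 + 0.01×11)/(1 + 0.0116×22 + 0.014×11 + 0.01×65) = 0.1072 J/s.
wasps: E/h = 3.3/22 = 0.15 J/s.
Since 0.15 > R, including wasps increases the long-run rate.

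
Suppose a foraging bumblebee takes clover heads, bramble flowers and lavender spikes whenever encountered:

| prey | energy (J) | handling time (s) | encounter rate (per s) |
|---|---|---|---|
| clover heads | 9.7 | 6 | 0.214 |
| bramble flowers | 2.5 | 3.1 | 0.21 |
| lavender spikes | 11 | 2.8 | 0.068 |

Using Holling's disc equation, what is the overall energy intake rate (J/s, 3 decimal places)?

Energy encountered per unit search time: 0.214×9.7 + 0.21×2.5 + 0.068×11 = 3.349 J/s.
Handling time per unit search time: 0.214×6 + 0.21×3.1 + 0.068×2.8 = 2.125.
Rate = 3.349/(1 + 2.125) = 1.071 J/s.

1.071 J/s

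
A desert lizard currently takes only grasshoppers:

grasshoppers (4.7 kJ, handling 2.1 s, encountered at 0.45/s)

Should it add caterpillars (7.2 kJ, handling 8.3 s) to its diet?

No

Current rate: (0.45×4.7)/(1 + 0.45×2.1) = 1.087 kJ/s.
caterpillars: E/h = 7.2/8.3 = 0.8675 kJ/s.
0.8675 < 1.087, so adding caterpillars would lower the average — exclude it.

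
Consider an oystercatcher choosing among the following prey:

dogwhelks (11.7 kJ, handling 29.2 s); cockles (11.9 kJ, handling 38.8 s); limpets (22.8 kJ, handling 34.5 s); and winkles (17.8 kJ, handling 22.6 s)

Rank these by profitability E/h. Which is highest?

winkles

In descending order of E/h:
winkles: 17.8/22.6 = 0.788 kJ/s
limpets: 22.8/34.5 = 0.661 kJ/s
dogwhelks: 11.7/29.2 = 0.401 kJ/s
cockles: 11.9/38.8 = 0.307 kJ/s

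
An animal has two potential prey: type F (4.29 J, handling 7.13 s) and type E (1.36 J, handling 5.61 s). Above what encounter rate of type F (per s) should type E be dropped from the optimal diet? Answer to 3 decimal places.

The zero-one rule: include type E iff E₂/h₂ > λE₁/(1+λh₁). Equality gives the switch point.
λE₁h₂ = E₂ + λE₂h₁ ⇒ λ = E₂/(E₁h₂ − E₂h₁) = 1.36/(24.07 − 9.697) = 0.09464 per s.

0.095 per s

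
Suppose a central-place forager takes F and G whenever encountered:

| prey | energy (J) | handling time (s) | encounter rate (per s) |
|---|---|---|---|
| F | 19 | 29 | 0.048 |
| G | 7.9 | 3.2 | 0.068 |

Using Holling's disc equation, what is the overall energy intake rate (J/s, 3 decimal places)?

0.555 J/s

R = Σλ_iE_i / (1 + Σλ_ih_i)
Numerator: 0.048×19 + 0.068×7.9 = 1.449
Denominator: 1 + 0.048×29 + 0.068×3.2 = 2.61
R = 1.449/2.61 = 0.5553 J/s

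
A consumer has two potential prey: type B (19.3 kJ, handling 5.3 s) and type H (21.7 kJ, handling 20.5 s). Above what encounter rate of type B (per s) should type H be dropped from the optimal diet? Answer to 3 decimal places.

0.077 per s

At the threshold, the rate on type B alone equals the profitability of type H: λ·19.3/(1 + λ·5.3) = 21.7/20.5 = 1.059.
Rearranging, λ(19.3 − 1.059×5.3) = 1.059, so λ = 1.059/13.69 = 0.07732 per s.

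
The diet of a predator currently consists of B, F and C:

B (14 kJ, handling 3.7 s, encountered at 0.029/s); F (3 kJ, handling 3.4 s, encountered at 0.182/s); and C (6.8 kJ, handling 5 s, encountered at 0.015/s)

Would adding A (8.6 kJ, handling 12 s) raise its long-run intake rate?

Yes

Current rate: (0.029×14 + 0.182×3 + 0.015×6.8)/(1 + 0.029×3.7 + 0.182×3.4 + 0.015×5) = 0.5852 kJ/s.
A: E/h = 8.6/12 = 0.7167 kJ/s.
Since 0.7167 > R, including A increases the long-run rate.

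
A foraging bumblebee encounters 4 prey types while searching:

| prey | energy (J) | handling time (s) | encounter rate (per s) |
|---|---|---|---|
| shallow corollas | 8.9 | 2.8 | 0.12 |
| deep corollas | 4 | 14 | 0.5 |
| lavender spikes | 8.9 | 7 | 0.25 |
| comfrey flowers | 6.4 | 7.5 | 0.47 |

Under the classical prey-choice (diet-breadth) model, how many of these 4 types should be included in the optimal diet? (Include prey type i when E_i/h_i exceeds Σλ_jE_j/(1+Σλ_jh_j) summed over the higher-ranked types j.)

2

Profitabilities (E/h, J/s): shallow corollas 3.18, lavender spikes 1.27, comfrey flowers 0.853, deep corollas 0.286. Add prey in this order while the next type's profitability exceeds the intake rate on those already taken.
Rate on top 1: 0.7994. lavender spikes: 1.27 > 0.7994 → include.
Rate on top 2: 1.067. comfrey flowers: 0.853 < 1.067 → exclude; stop.
Optimal diet: shallow corollas, lavender spikes — 2 of 4 types.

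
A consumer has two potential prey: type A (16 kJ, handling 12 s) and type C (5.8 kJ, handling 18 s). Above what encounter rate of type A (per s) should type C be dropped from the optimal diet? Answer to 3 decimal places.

The zero-one rule: include type C iff E₂/h₂ > λE₁/(1+λh₁). Equality gives the switch point.
λE₁h₂ = E₂ + λE₂h₁ ⇒ λ = E₂/(E₁h₂ − E₂h₁) = 5.8/(288 − 69.6) = 0.02656 per s.

0.027 per s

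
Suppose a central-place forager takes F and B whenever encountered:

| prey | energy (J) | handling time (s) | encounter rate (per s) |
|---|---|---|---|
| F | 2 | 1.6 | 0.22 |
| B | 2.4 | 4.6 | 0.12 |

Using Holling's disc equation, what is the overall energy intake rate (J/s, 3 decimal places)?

0.382 J/s

R = Σλ_iE_i / (1 + Σλ_ih_i)
Numerator: 0.22×2 + 0.12×2.4 = 0.728
Denominator: 1 + 0.22×1.6 + 0.12×4.6 = 1.904
R = 0.728/1.904 = 0.3824 J/s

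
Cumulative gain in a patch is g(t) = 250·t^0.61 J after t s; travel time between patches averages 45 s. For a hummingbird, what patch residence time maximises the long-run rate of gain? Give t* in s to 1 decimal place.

By the marginal value theorem, leave when the instantaneous gain rate g'(t) equals the habitat-wide average g(t)/(T + t).
g'(t) = 0.61·250·t^-0.39. Setting 0.61·250·t^-0.39 = 250·t^0.61/(45+t) gives 0.61(45+t) = t, so 0.39·t = 0.61×45.
t* = 0.61×45/0.39 = 70.38 s.

70.4 s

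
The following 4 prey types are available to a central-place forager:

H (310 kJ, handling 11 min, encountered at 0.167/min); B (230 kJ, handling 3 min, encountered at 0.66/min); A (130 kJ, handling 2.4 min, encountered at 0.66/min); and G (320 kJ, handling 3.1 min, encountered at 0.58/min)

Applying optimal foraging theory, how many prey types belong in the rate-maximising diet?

2

Rank by E/h (kJ/min): G 103, B 76.7, A 54.2, H 28.2. Include each in turn until the next type's E/h falls below the running intake rate.
Rate on top 1: 66.33. B: 76.7 > 66.33 → include.
Rate on top 2: 70.62. A: 54.2 < 70.62 → exclude; stop.
Optimal diet: G, B — 2 of 4 types.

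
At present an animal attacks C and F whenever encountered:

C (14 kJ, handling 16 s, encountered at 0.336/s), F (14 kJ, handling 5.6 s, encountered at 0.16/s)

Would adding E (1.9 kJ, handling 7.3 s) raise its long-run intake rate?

No

Current rate: (0.336×14 + 0.16×14)/(1 + 0.336×16 + 0.16×5.6) = 0.9549 kJ/s.
E: E/h = 1.9/7.3 = 0.2603 kJ/s.
0.2603 < 0.9549, so adding E would lower the average — exclude it.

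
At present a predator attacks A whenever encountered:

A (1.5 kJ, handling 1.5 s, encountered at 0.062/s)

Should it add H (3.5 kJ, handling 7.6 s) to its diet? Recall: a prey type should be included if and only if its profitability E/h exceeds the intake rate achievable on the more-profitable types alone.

Intake rate on the current diet: R = (0.062×1.5) / (1 + 0.062×1.5) = 0.093/1.093 = 0.08509 kJ/s.
Profitability of H: 3.5/7.6 = 0.4605 kJ/s.
Since 0.4605 > R, including H increases the long-run rate.

Yes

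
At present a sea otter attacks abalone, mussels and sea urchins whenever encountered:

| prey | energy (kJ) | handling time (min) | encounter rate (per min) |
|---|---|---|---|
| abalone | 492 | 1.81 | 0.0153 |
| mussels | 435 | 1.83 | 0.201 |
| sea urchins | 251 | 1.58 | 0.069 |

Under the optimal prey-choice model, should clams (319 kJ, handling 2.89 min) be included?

Yes

Current rate: (0.0153×492 + 0.201×435 + 0.069×251)/(1 + 0.0153×1.81 + 0.201×1.83 + 0.069×1.58) = 74.63 kJ/min.
clams: E/h = 319/2.89 = 110.4 kJ/min.
Since 110.4 > R, including clams increases the long-run rate.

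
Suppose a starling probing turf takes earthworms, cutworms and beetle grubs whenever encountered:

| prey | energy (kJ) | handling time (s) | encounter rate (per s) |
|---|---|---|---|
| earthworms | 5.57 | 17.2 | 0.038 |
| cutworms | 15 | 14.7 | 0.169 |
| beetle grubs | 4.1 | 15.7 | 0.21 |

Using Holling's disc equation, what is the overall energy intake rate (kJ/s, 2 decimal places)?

0.49 kJ/s

R = Σλ_iE_i / (1 + Σλ_ih_i)
Numerator: 0.038×5.57 + 0.169×15 + 0.21×4.1 = 3.608
Denominator: 1 + 0.038×17.2 + 0.169×14.7 + 0.21×15.7 = 7.435
R = 3.608/7.435 = 0.4852 kJ/s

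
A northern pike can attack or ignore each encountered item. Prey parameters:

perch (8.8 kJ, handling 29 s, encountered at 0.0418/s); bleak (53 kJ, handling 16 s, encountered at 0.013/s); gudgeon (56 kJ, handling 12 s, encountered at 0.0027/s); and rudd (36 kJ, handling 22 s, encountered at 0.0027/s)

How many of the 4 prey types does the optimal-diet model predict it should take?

3

Rank by E/h (kJ/s): gudgeon 4.67, bleak 3.31, rudd 1.64, perch 0.303. Include each in turn until the next type's E/h falls below the running intake rate.
Rate on top 1: 0.1465. bleak: 3.31 > 0.1465 → include.
Rate on top 2: 0.6774. rudd: 1.64 > 0.6774 → include.
Rate on top 3: 0.7212. perch: 0.303 < 0.7212 → exclude; stop.
Optimal diet: gudgeon, bleak, rudd — 3 of 4 types.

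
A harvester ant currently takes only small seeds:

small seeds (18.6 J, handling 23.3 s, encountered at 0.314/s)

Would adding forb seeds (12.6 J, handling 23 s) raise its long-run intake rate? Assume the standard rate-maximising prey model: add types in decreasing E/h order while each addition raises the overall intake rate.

No

Current rate: (0.314×18.6)/(1 + 0.314×23.3) = 0.7023 J/s.
Profitability of forb seeds: 12.6/23 = 0.5478 J/s.
Since 0.5478 < R, time spent handling forb seeds is better spent searching.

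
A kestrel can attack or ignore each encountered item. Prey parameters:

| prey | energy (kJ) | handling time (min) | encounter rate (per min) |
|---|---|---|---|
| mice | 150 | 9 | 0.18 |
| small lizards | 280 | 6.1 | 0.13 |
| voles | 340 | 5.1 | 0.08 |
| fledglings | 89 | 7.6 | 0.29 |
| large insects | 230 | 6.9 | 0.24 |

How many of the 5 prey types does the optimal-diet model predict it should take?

3

Profitabilities (E/h, kJ/min): voles 66.7, small lizards 45.9, large insects 33.3, mice 16.7, fledglings 11.7. Add prey in this order while the next type's profitability exceeds the intake rate on those already taken.
Rate on top 1: 19.32. small lizards: 45.9 > 19.32 → include.
Rate on top 2: 28.9. large insects: 33.3 > 28.9 → include.
Rate on top 3: 30.8. mice: 16.7 < 30.8 → exclude; stop.
Optimal diet: voles, small lizards, large insects — 3 of 5 types.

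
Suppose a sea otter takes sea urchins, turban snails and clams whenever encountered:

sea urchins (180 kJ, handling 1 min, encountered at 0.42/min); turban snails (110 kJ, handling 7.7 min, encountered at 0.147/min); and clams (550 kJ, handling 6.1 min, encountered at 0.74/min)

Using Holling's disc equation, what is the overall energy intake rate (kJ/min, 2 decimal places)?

R = (0.42×180 + 0.147×110 + 0.74×550) / (1 + 0.42×1 + 0.147×7.7 + 0.74×6.1) = 498.8/7.066 = 70.59 kJ/min.

70.59 kJ/min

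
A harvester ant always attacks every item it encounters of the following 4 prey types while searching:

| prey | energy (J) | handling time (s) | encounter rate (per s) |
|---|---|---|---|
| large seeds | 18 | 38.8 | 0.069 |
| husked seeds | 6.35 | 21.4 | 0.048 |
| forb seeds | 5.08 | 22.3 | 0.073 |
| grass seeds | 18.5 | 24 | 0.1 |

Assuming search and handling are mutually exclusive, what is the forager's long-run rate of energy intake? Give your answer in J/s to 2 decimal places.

0.43 J/s

R = (0.069×18 + 0.048×6.35 + 0.073×5.08 + 0.1×18.5) / (1 + 0.069×38.8 + 0.048×21.4 + 0.073×22.3 + 0.1×24) = 3.768/8.732 = 0.4315 J/s.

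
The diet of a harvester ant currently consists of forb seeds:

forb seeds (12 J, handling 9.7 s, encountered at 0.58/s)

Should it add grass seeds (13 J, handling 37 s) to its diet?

No

Intake rate on the current diet: R = (0.58×12) / (1 + 0.58×9.7) = 6.96/6.626 = 1.05 J/s.
grass seeds: E/h = 13/37 = 0.3514 J/s.
Since 0.3514 < R, time spent handling grass seeds is better spent searching.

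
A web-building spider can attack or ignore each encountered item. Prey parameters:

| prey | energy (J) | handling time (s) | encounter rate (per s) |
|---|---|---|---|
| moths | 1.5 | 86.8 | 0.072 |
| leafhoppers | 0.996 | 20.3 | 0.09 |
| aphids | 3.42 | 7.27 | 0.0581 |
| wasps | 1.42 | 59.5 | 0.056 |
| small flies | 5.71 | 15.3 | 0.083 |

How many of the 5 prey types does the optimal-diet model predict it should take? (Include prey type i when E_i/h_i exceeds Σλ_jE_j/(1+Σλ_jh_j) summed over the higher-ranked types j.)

Rank by E/h (J/s): aphids 0.47, small flies 0.373, leafhoppers 0.0491, wasps 0.0239, moths 0.0173. Include each in turn until the next type's E/h falls below the running intake rate.
Rate on top 1: 0.1397. small flies: 0.373 > 0.1397 → include.
Rate on top 2: 0.2498. leafhoppers: 0.0491 < 0.2498 → exclude; stop.
Optimal diet: aphids, small flies — 2 of 5 types.

2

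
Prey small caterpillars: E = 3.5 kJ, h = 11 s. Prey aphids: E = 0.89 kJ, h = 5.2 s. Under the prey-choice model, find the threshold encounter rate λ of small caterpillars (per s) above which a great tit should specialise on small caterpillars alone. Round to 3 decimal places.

At the threshold, the rate on small caterpillars alone equals the profitability of aphids: λ·3.5/(1 + λ·11) = 0.89/5.2 = 0.1712.
Rearranging, λ(3.5 − 0.1712×11) = 0.1712, so λ = 0.1712/1.617 = 0.1058 per s.

0.106 per s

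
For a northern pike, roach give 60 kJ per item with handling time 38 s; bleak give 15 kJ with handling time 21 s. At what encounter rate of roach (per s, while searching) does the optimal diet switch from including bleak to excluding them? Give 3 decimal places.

Drop bleak once their profitability E₂/h₂ falls below the rate achievable on roach alone: E₂/h₂ = λE₁/(1 + λh₁).
Solve for λ: λE₁h₂ = E₂(1 + λh₁) → λ(E₁h₂ − E₂h₁) = E₂ → λ = E₂/(E₁h₂ − E₂h₁).
λ = 15/(60×21 − 15×38) = 15/690 = 0.02174 per s.

0.022 per s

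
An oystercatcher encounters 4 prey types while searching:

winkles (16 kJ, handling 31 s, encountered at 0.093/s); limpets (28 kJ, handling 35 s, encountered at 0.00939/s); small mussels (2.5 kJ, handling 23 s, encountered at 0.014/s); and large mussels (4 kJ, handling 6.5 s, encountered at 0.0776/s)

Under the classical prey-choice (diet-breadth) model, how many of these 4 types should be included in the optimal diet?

Profitabilities (E/h, kJ/s): limpets 0.8, large mussels 0.615, winkles 0.516, small mussels 0.109. Add prey in this order while the next type's profitability exceeds the intake rate on those already taken.
Rate on top 1: 0.1979. large mussels: 0.615 > 0.1979 → include.
Rate on top 2: 0.3128. winkles: 0.516 > 0.3128 → include.
Rate on top 3: 0.4371. small mussels: 0.109 < 0.4371 → exclude; stop.
Optimal diet: limpets, large mussels, winkles — 3 of 4 types.

3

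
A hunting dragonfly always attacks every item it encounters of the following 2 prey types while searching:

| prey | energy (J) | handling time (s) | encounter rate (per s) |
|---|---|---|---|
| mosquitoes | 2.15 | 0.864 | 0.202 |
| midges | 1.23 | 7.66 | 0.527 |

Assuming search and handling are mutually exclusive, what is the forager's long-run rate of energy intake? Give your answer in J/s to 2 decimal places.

0.21 J/s

R = Σλ_iE_i / (1 + Σλ_ih_i)
Numerator: 0.202×2.15 + 0.527×1.23 = 1.083
Denominator: 1 + 0.202×0.864 + 0.527×7.66 = 5.211
R = 1.083/5.211 = 0.2077 J/s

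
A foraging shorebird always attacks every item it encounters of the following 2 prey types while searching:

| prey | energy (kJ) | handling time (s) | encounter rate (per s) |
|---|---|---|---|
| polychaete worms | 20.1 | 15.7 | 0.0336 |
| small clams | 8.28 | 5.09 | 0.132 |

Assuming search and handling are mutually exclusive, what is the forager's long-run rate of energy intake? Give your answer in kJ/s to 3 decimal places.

0.804 kJ/s

R = (0.0336×20.1 + 0.132×8.28) / (1 + 0.0336×15.7 + 0.132×5.09) = 1.768/2.199 = 0.804 kJ/s.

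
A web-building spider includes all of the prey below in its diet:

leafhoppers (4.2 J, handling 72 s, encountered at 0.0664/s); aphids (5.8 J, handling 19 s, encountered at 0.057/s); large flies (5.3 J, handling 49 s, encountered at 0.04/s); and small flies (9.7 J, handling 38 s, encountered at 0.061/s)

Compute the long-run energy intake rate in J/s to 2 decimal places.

R = (0.0664×4.2 + 0.057×5.8 + 0.04×5.3 + 0.061×9.7) / (1 + 0.0664×72 + 0.057×19 + 0.04×49 + 0.061×38) = 1.413/11.14 = 0.1268 J/s.

0.13 J/s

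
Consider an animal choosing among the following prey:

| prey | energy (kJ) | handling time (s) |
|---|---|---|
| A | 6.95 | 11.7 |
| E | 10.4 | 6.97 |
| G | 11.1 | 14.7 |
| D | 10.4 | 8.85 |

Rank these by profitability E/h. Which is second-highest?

In descending order of E/h:
E: 10.4/6.97 = 1.49 kJ/s
D: 10.4/8.85 = 1.18 kJ/s
G: 11.1/14.7 = 0.755 kJ/s
A: 6.95/11.7 = 0.594 kJ/s

D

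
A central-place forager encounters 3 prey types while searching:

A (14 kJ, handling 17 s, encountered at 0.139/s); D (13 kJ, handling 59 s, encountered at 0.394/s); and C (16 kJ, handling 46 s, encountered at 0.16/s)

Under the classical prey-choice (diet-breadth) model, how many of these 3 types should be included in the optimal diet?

1

Rank by E/h (kJ/s): A 0.824, C 0.348, D 0.22. Include each in turn until the next type's E/h falls below the running intake rate.
Rate on top 1: 0.5787. C: 0.348 < 0.5787 → exclude; stop.
Optimal diet: A — 1 of 3 types.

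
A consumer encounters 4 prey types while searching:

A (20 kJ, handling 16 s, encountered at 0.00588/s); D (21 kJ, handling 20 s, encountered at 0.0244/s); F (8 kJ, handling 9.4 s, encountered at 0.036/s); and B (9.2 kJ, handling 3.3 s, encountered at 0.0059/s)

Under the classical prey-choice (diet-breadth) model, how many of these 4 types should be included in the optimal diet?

Rank by E/h (kJ/s): B 2.79, A 1.25, D 1.05, F 0.851. Include each in turn until the next type's E/h falls below the running intake rate.
Rate on top 1: 0.05324. A: 1.25 > 0.05324 → include.
Rate on top 2: 0.1544. D: 1.05 > 0.1544 → include.
Rate on top 3: 0.4273. F: 0.851 > 0.4273 → include.
Optimal diet: B, A, D, F — 4 of 4 types.

4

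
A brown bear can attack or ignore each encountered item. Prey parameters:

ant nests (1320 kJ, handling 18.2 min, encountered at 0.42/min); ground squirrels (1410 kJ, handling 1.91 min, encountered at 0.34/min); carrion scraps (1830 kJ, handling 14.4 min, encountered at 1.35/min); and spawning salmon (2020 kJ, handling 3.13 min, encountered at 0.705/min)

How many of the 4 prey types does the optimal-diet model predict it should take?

2

E/h in descending order: ground squirrels 738, spawning salmon 645, carrion scraps 127, ant nests 72.5 kJ/min. The optimal diet is the largest prefix of this list for which every included type satisfies E_i/h_i > R on the types above it.
Rate on top 1: 290.7. spawning salmon: 645 > 290.7 → include.
Rate on top 2: 493.6. carrion scraps: 127 < 493.6 → exclude; stop.
Optimal diet: ground squirrels, spawning salmon — 2 of 4 types.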